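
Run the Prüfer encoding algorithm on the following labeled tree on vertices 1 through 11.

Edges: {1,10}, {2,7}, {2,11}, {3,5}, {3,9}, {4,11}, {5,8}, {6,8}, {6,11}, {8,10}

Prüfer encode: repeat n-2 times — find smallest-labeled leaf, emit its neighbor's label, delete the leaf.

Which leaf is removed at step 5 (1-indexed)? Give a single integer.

Answer: 9

Derivation:
Step 1: current leaves = {1,4,7,9}. Remove leaf 1 (neighbor: 10).
Step 2: current leaves = {4,7,9,10}. Remove leaf 4 (neighbor: 11).
Step 3: current leaves = {7,9,10}. Remove leaf 7 (neighbor: 2).
Step 4: current leaves = {2,9,10}. Remove leaf 2 (neighbor: 11).
Step 5: current leaves = {9,10,11}. Remove leaf 9 (neighbor: 3).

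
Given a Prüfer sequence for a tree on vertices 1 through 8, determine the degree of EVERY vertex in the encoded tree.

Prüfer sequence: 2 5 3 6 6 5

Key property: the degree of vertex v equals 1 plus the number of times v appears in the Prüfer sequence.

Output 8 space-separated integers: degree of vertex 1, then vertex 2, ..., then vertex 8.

p_1 = 2: count[2] becomes 1
p_2 = 5: count[5] becomes 1
p_3 = 3: count[3] becomes 1
p_4 = 6: count[6] becomes 1
p_5 = 6: count[6] becomes 2
p_6 = 5: count[5] becomes 2
Degrees (1 + count): deg[1]=1+0=1, deg[2]=1+1=2, deg[3]=1+1=2, deg[4]=1+0=1, deg[5]=1+2=3, deg[6]=1+2=3, deg[7]=1+0=1, deg[8]=1+0=1

Answer: 1 2 2 1 3 3 1 1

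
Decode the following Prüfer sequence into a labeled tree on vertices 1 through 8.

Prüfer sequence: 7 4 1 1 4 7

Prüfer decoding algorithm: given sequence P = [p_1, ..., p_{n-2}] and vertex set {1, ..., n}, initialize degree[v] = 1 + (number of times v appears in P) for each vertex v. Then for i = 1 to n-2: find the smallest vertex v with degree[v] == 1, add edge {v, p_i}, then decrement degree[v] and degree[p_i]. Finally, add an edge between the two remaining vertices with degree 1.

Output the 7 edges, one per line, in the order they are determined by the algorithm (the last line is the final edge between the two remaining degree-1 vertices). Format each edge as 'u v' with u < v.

Answer: 2 7
3 4
1 5
1 6
1 4
4 7
7 8

Derivation:
Initial degrees: {1:3, 2:1, 3:1, 4:3, 5:1, 6:1, 7:3, 8:1}
Step 1: smallest deg-1 vertex = 2, p_1 = 7. Add edge {2,7}. Now deg[2]=0, deg[7]=2.
Step 2: smallest deg-1 vertex = 3, p_2 = 4. Add edge {3,4}. Now deg[3]=0, deg[4]=2.
Step 3: smallest deg-1 vertex = 5, p_3 = 1. Add edge {1,5}. Now deg[5]=0, deg[1]=2.
Step 4: smallest deg-1 vertex = 6, p_4 = 1. Add edge {1,6}. Now deg[6]=0, deg[1]=1.
Step 5: smallest deg-1 vertex = 1, p_5 = 4. Add edge {1,4}. Now deg[1]=0, deg[4]=1.
Step 6: smallest deg-1 vertex = 4, p_6 = 7. Add edge {4,7}. Now deg[4]=0, deg[7]=1.
Final: two remaining deg-1 vertices are 7, 8. Add edge {7,8}.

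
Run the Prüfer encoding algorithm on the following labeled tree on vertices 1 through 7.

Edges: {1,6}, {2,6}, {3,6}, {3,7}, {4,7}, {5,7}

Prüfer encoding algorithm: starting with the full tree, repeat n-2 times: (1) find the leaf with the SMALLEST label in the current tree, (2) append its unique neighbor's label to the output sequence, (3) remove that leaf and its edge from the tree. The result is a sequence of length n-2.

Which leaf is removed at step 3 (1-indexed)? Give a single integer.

Step 1: current leaves = {1,2,4,5}. Remove leaf 1 (neighbor: 6).
Step 2: current leaves = {2,4,5}. Remove leaf 2 (neighbor: 6).
Step 3: current leaves = {4,5,6}. Remove leaf 4 (neighbor: 7).

Answer: 4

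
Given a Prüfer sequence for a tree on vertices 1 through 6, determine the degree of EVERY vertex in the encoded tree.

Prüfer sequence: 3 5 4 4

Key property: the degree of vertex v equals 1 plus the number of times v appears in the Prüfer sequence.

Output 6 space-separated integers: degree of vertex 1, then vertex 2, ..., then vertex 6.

p_1 = 3: count[3] becomes 1
p_2 = 5: count[5] becomes 1
p_3 = 4: count[4] becomes 1
p_4 = 4: count[4] becomes 2
Degrees (1 + count): deg[1]=1+0=1, deg[2]=1+0=1, deg[3]=1+1=2, deg[4]=1+2=3, deg[5]=1+1=2, deg[6]=1+0=1

Answer: 1 1 2 3 2 1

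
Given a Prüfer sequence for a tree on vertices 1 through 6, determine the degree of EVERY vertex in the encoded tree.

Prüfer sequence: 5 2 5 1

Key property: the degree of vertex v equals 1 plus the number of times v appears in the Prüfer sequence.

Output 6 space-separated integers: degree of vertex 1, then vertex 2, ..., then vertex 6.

p_1 = 5: count[5] becomes 1
p_2 = 2: count[2] becomes 1
p_3 = 5: count[5] becomes 2
p_4 = 1: count[1] becomes 1
Degrees (1 + count): deg[1]=1+1=2, deg[2]=1+1=2, deg[3]=1+0=1, deg[4]=1+0=1, deg[5]=1+2=3, deg[6]=1+0=1

Answer: 2 2 1 1 3 1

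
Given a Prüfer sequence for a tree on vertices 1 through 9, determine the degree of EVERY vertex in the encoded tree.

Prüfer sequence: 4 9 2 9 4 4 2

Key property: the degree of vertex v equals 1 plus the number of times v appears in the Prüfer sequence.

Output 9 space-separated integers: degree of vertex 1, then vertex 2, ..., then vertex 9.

Answer: 1 3 1 4 1 1 1 1 3

Derivation:
p_1 = 4: count[4] becomes 1
p_2 = 9: count[9] becomes 1
p_3 = 2: count[2] becomes 1
p_4 = 9: count[9] becomes 2
p_5 = 4: count[4] becomes 2
p_6 = 4: count[4] becomes 3
p_7 = 2: count[2] becomes 2
Degrees (1 + count): deg[1]=1+0=1, deg[2]=1+2=3, deg[3]=1+0=1, deg[4]=1+3=4, deg[5]=1+0=1, deg[6]=1+0=1, deg[7]=1+0=1, deg[8]=1+0=1, deg[9]=1+2=3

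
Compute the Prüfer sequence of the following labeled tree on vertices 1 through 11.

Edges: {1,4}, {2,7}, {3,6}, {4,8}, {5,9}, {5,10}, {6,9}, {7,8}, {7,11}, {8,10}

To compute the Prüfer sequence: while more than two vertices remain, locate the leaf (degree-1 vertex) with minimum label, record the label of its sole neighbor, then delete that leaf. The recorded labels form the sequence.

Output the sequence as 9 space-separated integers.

Answer: 4 7 6 8 9 5 10 8 7

Derivation:
Step 1: leaves = {1,2,3,11}. Remove smallest leaf 1, emit neighbor 4.
Step 2: leaves = {2,3,4,11}. Remove smallest leaf 2, emit neighbor 7.
Step 3: leaves = {3,4,11}. Remove smallest leaf 3, emit neighbor 6.
Step 4: leaves = {4,6,11}. Remove smallest leaf 4, emit neighbor 8.
Step 5: leaves = {6,11}. Remove smallest leaf 6, emit neighbor 9.
Step 6: leaves = {9,11}. Remove smallest leaf 9, emit neighbor 5.
Step 7: leaves = {5,11}. Remove smallest leaf 5, emit neighbor 10.
Step 8: leaves = {10,11}. Remove smallest leaf 10, emit neighbor 8.
Step 9: leaves = {8,11}. Remove smallest leaf 8, emit neighbor 7.
Done: 2 vertices remain (7, 11). Sequence = [4 7 6 8 9 5 10 8 7]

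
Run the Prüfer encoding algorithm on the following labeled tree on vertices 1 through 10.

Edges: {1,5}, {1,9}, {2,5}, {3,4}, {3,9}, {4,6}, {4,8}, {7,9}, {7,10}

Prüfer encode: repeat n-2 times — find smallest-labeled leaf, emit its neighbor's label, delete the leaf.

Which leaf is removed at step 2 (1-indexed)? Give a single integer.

Answer: 5

Derivation:
Step 1: current leaves = {2,6,8,10}. Remove leaf 2 (neighbor: 5).
Step 2: current leaves = {5,6,8,10}. Remove leaf 5 (neighbor: 1).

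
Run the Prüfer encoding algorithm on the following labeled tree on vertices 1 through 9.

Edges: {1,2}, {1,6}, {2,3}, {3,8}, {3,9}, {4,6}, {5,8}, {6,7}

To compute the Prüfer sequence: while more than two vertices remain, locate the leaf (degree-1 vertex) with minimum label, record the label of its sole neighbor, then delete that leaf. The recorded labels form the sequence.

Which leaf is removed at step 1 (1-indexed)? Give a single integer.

Step 1: current leaves = {4,5,7,9}. Remove leaf 4 (neighbor: 6).

Answer: 4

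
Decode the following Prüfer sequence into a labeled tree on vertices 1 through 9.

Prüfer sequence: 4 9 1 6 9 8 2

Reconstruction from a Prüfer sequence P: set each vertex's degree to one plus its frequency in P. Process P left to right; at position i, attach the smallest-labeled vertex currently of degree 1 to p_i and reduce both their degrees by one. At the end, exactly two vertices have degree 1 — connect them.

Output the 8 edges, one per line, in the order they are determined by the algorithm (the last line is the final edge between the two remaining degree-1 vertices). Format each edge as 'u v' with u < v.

Initial degrees: {1:2, 2:2, 3:1, 4:2, 5:1, 6:2, 7:1, 8:2, 9:3}
Step 1: smallest deg-1 vertex = 3, p_1 = 4. Add edge {3,4}. Now deg[3]=0, deg[4]=1.
Step 2: smallest deg-1 vertex = 4, p_2 = 9. Add edge {4,9}. Now deg[4]=0, deg[9]=2.
Step 3: smallest deg-1 vertex = 5, p_3 = 1. Add edge {1,5}. Now deg[5]=0, deg[1]=1.
Step 4: smallest deg-1 vertex = 1, p_4 = 6. Add edge {1,6}. Now deg[1]=0, deg[6]=1.
Step 5: smallest deg-1 vertex = 6, p_5 = 9. Add edge {6,9}. Now deg[6]=0, deg[9]=1.
Step 6: smallest deg-1 vertex = 7, p_6 = 8. Add edge {7,8}. Now deg[7]=0, deg[8]=1.
Step 7: smallest deg-1 vertex = 8, p_7 = 2. Add edge {2,8}. Now deg[8]=0, deg[2]=1.
Final: two remaining deg-1 vertices are 2, 9. Add edge {2,9}.

Answer: 3 4
4 9
1 5
1 6
6 9
7 8
2 8
2 9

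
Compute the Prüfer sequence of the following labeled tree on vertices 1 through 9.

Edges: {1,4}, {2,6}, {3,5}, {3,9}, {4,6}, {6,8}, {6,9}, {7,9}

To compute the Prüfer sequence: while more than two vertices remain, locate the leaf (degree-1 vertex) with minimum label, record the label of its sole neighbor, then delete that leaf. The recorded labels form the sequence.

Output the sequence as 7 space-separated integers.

Answer: 4 6 6 3 9 9 6

Derivation:
Step 1: leaves = {1,2,5,7,8}. Remove smallest leaf 1, emit neighbor 4.
Step 2: leaves = {2,4,5,7,8}. Remove smallest leaf 2, emit neighbor 6.
Step 3: leaves = {4,5,7,8}. Remove smallest leaf 4, emit neighbor 6.
Step 4: leaves = {5,7,8}. Remove smallest leaf 5, emit neighbor 3.
Step 5: leaves = {3,7,8}. Remove smallest leaf 3, emit neighbor 9.
Step 6: leaves = {7,8}. Remove smallest leaf 7, emit neighbor 9.
Step 7: leaves = {8,9}. Remove smallest leaf 8, emit neighbor 6.
Done: 2 vertices remain (6, 9). Sequence = [4 6 6 3 9 9 6]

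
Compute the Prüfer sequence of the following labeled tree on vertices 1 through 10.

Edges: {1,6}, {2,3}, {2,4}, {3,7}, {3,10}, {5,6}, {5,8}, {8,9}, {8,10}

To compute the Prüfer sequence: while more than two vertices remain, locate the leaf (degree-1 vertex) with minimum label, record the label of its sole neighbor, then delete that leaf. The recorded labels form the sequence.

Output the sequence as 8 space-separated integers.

Step 1: leaves = {1,4,7,9}. Remove smallest leaf 1, emit neighbor 6.
Step 2: leaves = {4,6,7,9}. Remove smallest leaf 4, emit neighbor 2.
Step 3: leaves = {2,6,7,9}. Remove smallest leaf 2, emit neighbor 3.
Step 4: leaves = {6,7,9}. Remove smallest leaf 6, emit neighbor 5.
Step 5: leaves = {5,7,9}. Remove smallest leaf 5, emit neighbor 8.
Step 6: leaves = {7,9}. Remove smallest leaf 7, emit neighbor 3.
Step 7: leaves = {3,9}. Remove smallest leaf 3, emit neighbor 10.
Step 8: leaves = {9,10}. Remove smallest leaf 9, emit neighbor 8.
Done: 2 vertices remain (8, 10). Sequence = [6 2 3 5 8 3 10 8]

Answer: 6 2 3 5 8 3 10 8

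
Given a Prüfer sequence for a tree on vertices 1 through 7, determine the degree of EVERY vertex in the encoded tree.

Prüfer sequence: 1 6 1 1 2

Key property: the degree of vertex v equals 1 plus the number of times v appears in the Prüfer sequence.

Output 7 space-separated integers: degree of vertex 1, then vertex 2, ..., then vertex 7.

p_1 = 1: count[1] becomes 1
p_2 = 6: count[6] becomes 1
p_3 = 1: count[1] becomes 2
p_4 = 1: count[1] becomes 3
p_5 = 2: count[2] becomes 1
Degrees (1 + count): deg[1]=1+3=4, deg[2]=1+1=2, deg[3]=1+0=1, deg[4]=1+0=1, deg[5]=1+0=1, deg[6]=1+1=2, deg[7]=1+0=1

Answer: 4 2 1 1 1 2 1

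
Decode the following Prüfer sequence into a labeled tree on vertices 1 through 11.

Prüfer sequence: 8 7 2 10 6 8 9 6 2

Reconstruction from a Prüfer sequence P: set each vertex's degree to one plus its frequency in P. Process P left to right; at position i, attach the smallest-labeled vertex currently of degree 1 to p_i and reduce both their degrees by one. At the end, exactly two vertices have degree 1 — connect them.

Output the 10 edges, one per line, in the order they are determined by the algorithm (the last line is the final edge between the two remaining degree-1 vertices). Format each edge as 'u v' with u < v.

Answer: 1 8
3 7
2 4
5 10
6 7
8 10
8 9
6 9
2 6
2 11

Derivation:
Initial degrees: {1:1, 2:3, 3:1, 4:1, 5:1, 6:3, 7:2, 8:3, 9:2, 10:2, 11:1}
Step 1: smallest deg-1 vertex = 1, p_1 = 8. Add edge {1,8}. Now deg[1]=0, deg[8]=2.
Step 2: smallest deg-1 vertex = 3, p_2 = 7. Add edge {3,7}. Now deg[3]=0, deg[7]=1.
Step 3: smallest deg-1 vertex = 4, p_3 = 2. Add edge {2,4}. Now deg[4]=0, deg[2]=2.
Step 4: smallest deg-1 vertex = 5, p_4 = 10. Add edge {5,10}. Now deg[5]=0, deg[10]=1.
Step 5: smallest deg-1 vertex = 7, p_5 = 6. Add edge {6,7}. Now deg[7]=0, deg[6]=2.
Step 6: smallest deg-1 vertex = 10, p_6 = 8. Add edge {8,10}. Now deg[10]=0, deg[8]=1.
Step 7: smallest deg-1 vertex = 8, p_7 = 9. Add edge {8,9}. Now deg[8]=0, deg[9]=1.
Step 8: smallest deg-1 vertex = 9, p_8 = 6. Add edge {6,9}. Now deg[9]=0, deg[6]=1.
Step 9: smallest deg-1 vertex = 6, p_9 = 2. Add edge {2,6}. Now deg[6]=0, deg[2]=1.
Final: two remaining deg-1 vertices are 2, 11. Add edge {2,11}.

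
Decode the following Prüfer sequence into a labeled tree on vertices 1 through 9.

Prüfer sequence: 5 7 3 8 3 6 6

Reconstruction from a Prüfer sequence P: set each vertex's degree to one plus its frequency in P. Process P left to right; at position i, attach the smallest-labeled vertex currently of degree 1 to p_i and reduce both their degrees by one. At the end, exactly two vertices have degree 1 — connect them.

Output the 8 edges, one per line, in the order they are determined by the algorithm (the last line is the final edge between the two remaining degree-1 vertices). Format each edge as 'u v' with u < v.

Answer: 1 5
2 7
3 4
5 8
3 7
3 6
6 8
6 9

Derivation:
Initial degrees: {1:1, 2:1, 3:3, 4:1, 5:2, 6:3, 7:2, 8:2, 9:1}
Step 1: smallest deg-1 vertex = 1, p_1 = 5. Add edge {1,5}. Now deg[1]=0, deg[5]=1.
Step 2: smallest deg-1 vertex = 2, p_2 = 7. Add edge {2,7}. Now deg[2]=0, deg[7]=1.
Step 3: smallest deg-1 vertex = 4, p_3 = 3. Add edge {3,4}. Now deg[4]=0, deg[3]=2.
Step 4: smallest deg-1 vertex = 5, p_4 = 8. Add edge {5,8}. Now deg[5]=0, deg[8]=1.
Step 5: smallest deg-1 vertex = 7, p_5 = 3. Add edge {3,7}. Now deg[7]=0, deg[3]=1.
Step 6: smallest deg-1 vertex = 3, p_6 = 6. Add edge {3,6}. Now deg[3]=0, deg[6]=2.
Step 7: smallest deg-1 vertex = 8, p_7 = 6. Add edge {6,8}. Now deg[8]=0, deg[6]=1.
Final: two remaining deg-1 vertices are 6, 9. Add edge {6,9}.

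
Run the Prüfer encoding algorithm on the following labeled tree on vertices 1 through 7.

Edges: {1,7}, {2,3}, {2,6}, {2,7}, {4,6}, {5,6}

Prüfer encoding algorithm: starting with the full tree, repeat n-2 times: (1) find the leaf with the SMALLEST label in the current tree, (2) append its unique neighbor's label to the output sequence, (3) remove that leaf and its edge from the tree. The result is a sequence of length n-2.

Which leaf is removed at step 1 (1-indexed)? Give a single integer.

Answer: 1

Derivation:
Step 1: current leaves = {1,3,4,5}. Remove leaf 1 (neighbor: 7).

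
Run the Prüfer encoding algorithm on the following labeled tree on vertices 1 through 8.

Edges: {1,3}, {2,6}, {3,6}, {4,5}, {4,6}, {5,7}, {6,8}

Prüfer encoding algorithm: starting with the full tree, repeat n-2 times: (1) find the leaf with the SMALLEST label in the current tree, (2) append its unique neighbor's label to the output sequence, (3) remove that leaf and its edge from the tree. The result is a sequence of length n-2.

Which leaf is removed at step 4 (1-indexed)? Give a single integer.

Answer: 7

Derivation:
Step 1: current leaves = {1,2,7,8}. Remove leaf 1 (neighbor: 3).
Step 2: current leaves = {2,3,7,8}. Remove leaf 2 (neighbor: 6).
Step 3: current leaves = {3,7,8}. Remove leaf 3 (neighbor: 6).
Step 4: current leaves = {7,8}. Remove leaf 7 (neighbor: 5).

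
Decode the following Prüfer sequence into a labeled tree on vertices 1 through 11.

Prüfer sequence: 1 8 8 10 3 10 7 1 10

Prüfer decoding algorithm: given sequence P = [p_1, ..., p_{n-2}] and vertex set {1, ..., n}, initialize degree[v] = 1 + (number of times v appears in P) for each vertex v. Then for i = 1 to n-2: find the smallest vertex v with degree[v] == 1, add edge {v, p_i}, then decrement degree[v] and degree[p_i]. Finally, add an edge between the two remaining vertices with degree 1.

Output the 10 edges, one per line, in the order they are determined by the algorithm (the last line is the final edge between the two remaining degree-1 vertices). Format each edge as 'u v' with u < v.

Initial degrees: {1:3, 2:1, 3:2, 4:1, 5:1, 6:1, 7:2, 8:3, 9:1, 10:4, 11:1}
Step 1: smallest deg-1 vertex = 2, p_1 = 1. Add edge {1,2}. Now deg[2]=0, deg[1]=2.
Step 2: smallest deg-1 vertex = 4, p_2 = 8. Add edge {4,8}. Now deg[4]=0, deg[8]=2.
Step 3: smallest deg-1 vertex = 5, p_3 = 8. Add edge {5,8}. Now deg[5]=0, deg[8]=1.
Step 4: smallest deg-1 vertex = 6, p_4 = 10. Add edge {6,10}. Now deg[6]=0, deg[10]=3.
Step 5: smallest deg-1 vertex = 8, p_5 = 3. Add edge {3,8}. Now deg[8]=0, deg[3]=1.
Step 6: smallest deg-1 vertex = 3, p_6 = 10. Add edge {3,10}. Now deg[3]=0, deg[10]=2.
Step 7: smallest deg-1 vertex = 9, p_7 = 7. Add edge {7,9}. Now deg[9]=0, deg[7]=1.
Step 8: smallest deg-1 vertex = 7, p_8 = 1. Add edge {1,7}. Now deg[7]=0, deg[1]=1.
Step 9: smallest deg-1 vertex = 1, p_9 = 10. Add edge {1,10}. Now deg[1]=0, deg[10]=1.
Final: two remaining deg-1 vertices are 10, 11. Add edge {10,11}.

Answer: 1 2
4 8
5 8
6 10
3 8
3 10
7 9
1 7
1 10
10 11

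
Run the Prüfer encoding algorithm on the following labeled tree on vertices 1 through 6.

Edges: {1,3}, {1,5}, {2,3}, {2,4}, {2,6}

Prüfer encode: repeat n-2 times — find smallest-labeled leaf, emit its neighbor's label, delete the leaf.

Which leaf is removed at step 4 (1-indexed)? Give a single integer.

Answer: 3

Derivation:
Step 1: current leaves = {4,5,6}. Remove leaf 4 (neighbor: 2).
Step 2: current leaves = {5,6}. Remove leaf 5 (neighbor: 1).
Step 3: current leaves = {1,6}. Remove leaf 1 (neighbor: 3).
Step 4: current leaves = {3,6}. Remove leaf 3 (neighbor: 2).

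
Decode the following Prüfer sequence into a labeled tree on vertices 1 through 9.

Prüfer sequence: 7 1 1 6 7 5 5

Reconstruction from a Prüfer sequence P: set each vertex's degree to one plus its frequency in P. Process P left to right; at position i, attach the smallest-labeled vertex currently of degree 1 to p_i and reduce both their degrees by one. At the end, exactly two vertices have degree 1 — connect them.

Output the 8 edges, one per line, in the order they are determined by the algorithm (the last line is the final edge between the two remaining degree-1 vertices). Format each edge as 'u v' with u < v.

Initial degrees: {1:3, 2:1, 3:1, 4:1, 5:3, 6:2, 7:3, 8:1, 9:1}
Step 1: smallest deg-1 vertex = 2, p_1 = 7. Add edge {2,7}. Now deg[2]=0, deg[7]=2.
Step 2: smallest deg-1 vertex = 3, p_2 = 1. Add edge {1,3}. Now deg[3]=0, deg[1]=2.
Step 3: smallest deg-1 vertex = 4, p_3 = 1. Add edge {1,4}. Now deg[4]=0, deg[1]=1.
Step 4: smallest deg-1 vertex = 1, p_4 = 6. Add edge {1,6}. Now deg[1]=0, deg[6]=1.
Step 5: smallest deg-1 vertex = 6, p_5 = 7. Add edge {6,7}. Now deg[6]=0, deg[7]=1.
Step 6: smallest deg-1 vertex = 7, p_6 = 5. Add edge {5,7}. Now deg[7]=0, deg[5]=2.
Step 7: smallest deg-1 vertex = 8, p_7 = 5. Add edge {5,8}. Now deg[8]=0, deg[5]=1.
Final: two remaining deg-1 vertices are 5, 9. Add edge {5,9}.

Answer: 2 7
1 3
1 4
1 6
6 7
5 7
5 8
5 9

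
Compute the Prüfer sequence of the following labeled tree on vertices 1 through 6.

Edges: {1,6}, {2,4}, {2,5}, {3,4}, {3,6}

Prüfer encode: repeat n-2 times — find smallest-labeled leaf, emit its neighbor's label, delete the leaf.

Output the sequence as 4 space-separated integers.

Step 1: leaves = {1,5}. Remove smallest leaf 1, emit neighbor 6.
Step 2: leaves = {5,6}. Remove smallest leaf 5, emit neighbor 2.
Step 3: leaves = {2,6}. Remove smallest leaf 2, emit neighbor 4.
Step 4: leaves = {4,6}. Remove smallest leaf 4, emit neighbor 3.
Done: 2 vertices remain (3, 6). Sequence = [6 2 4 3]

Answer: 6 2 4 3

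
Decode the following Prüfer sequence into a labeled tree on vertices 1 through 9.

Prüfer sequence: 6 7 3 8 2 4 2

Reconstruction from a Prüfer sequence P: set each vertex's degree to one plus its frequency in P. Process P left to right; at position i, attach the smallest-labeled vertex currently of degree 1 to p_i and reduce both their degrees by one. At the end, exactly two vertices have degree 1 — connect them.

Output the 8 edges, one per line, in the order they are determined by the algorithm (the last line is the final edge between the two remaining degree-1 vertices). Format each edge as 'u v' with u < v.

Initial degrees: {1:1, 2:3, 3:2, 4:2, 5:1, 6:2, 7:2, 8:2, 9:1}
Step 1: smallest deg-1 vertex = 1, p_1 = 6. Add edge {1,6}. Now deg[1]=0, deg[6]=1.
Step 2: smallest deg-1 vertex = 5, p_2 = 7. Add edge {5,7}. Now deg[5]=0, deg[7]=1.
Step 3: smallest deg-1 vertex = 6, p_3 = 3. Add edge {3,6}. Now deg[6]=0, deg[3]=1.
Step 4: smallest deg-1 vertex = 3, p_4 = 8. Add edge {3,8}. Now deg[3]=0, deg[8]=1.
Step 5: smallest deg-1 vertex = 7, p_5 = 2. Add edge {2,7}. Now deg[7]=0, deg[2]=2.
Step 6: smallest deg-1 vertex = 8, p_6 = 4. Add edge {4,8}. Now deg[8]=0, deg[4]=1.
Step 7: smallest deg-1 vertex = 4, p_7 = 2. Add edge {2,4}. Now deg[4]=0, deg[2]=1.
Final: two remaining deg-1 vertices are 2, 9. Add edge {2,9}.

Answer: 1 6
5 7
3 6
3 8
2 7
4 8
2 4
2 9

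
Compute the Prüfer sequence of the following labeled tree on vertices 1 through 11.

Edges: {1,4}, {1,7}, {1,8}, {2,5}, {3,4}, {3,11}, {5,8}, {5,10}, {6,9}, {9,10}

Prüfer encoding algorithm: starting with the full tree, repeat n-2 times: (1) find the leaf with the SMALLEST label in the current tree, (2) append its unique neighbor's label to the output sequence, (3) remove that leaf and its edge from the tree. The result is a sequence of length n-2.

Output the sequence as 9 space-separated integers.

Step 1: leaves = {2,6,7,11}. Remove smallest leaf 2, emit neighbor 5.
Step 2: leaves = {6,7,11}. Remove smallest leaf 6, emit neighbor 9.
Step 3: leaves = {7,9,11}. Remove smallest leaf 7, emit neighbor 1.
Step 4: leaves = {9,11}. Remove smallest leaf 9, emit neighbor 10.
Step 5: leaves = {10,11}. Remove smallest leaf 10, emit neighbor 5.
Step 6: leaves = {5,11}. Remove smallest leaf 5, emit neighbor 8.
Step 7: leaves = {8,11}. Remove smallest leaf 8, emit neighbor 1.
Step 8: leaves = {1,11}. Remove smallest leaf 1, emit neighbor 4.
Step 9: leaves = {4,11}. Remove smallest leaf 4, emit neighbor 3.
Done: 2 vertices remain (3, 11). Sequence = [5 9 1 10 5 8 1 4 3]

Answer: 5 9 1 10 5 8 1 4 3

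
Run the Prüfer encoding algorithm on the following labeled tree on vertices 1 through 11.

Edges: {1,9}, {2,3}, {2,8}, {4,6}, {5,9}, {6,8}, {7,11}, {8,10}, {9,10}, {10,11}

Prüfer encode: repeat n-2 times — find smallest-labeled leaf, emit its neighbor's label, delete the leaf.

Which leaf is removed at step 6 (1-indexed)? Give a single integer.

Answer: 6

Derivation:
Step 1: current leaves = {1,3,4,5,7}. Remove leaf 1 (neighbor: 9).
Step 2: current leaves = {3,4,5,7}. Remove leaf 3 (neighbor: 2).
Step 3: current leaves = {2,4,5,7}. Remove leaf 2 (neighbor: 8).
Step 4: current leaves = {4,5,7}. Remove leaf 4 (neighbor: 6).
Step 5: current leaves = {5,6,7}. Remove leaf 5 (neighbor: 9).
Step 6: current leaves = {6,7,9}. Remove leaf 6 (neighbor: 8).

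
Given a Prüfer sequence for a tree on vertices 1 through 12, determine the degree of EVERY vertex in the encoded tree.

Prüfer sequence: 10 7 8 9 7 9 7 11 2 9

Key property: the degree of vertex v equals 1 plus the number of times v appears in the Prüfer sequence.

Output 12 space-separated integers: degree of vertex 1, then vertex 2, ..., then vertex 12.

Answer: 1 2 1 1 1 1 4 2 4 2 2 1

Derivation:
p_1 = 10: count[10] becomes 1
p_2 = 7: count[7] becomes 1
p_3 = 8: count[8] becomes 1
p_4 = 9: count[9] becomes 1
p_5 = 7: count[7] becomes 2
p_6 = 9: count[9] becomes 2
p_7 = 7: count[7] becomes 3
p_8 = 11: count[11] becomes 1
p_9 = 2: count[2] becomes 1
p_10 = 9: count[9] becomes 3
Degrees (1 + count): deg[1]=1+0=1, deg[2]=1+1=2, deg[3]=1+0=1, deg[4]=1+0=1, deg[5]=1+0=1, deg[6]=1+0=1, deg[7]=1+3=4, deg[8]=1+1=2, deg[9]=1+3=4, deg[10]=1+1=2, deg[11]=1+1=2, deg[12]=1+0=1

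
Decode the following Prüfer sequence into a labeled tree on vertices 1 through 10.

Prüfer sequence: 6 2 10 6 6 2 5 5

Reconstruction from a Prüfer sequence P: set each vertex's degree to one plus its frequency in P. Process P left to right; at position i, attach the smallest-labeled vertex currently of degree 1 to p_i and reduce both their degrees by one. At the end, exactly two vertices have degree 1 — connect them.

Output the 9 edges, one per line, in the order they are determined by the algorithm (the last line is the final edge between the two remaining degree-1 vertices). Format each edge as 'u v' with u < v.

Answer: 1 6
2 3
4 10
6 7
6 8
2 6
2 5
5 9
5 10

Derivation:
Initial degrees: {1:1, 2:3, 3:1, 4:1, 5:3, 6:4, 7:1, 8:1, 9:1, 10:2}
Step 1: smallest deg-1 vertex = 1, p_1 = 6. Add edge {1,6}. Now deg[1]=0, deg[6]=3.
Step 2: smallest deg-1 vertex = 3, p_2 = 2. Add edge {2,3}. Now deg[3]=0, deg[2]=2.
Step 3: smallest deg-1 vertex = 4, p_3 = 10. Add edge {4,10}. Now deg[4]=0, deg[10]=1.
Step 4: smallest deg-1 vertex = 7, p_4 = 6. Add edge {6,7}. Now deg[7]=0, deg[6]=2.
Step 5: smallest deg-1 vertex = 8, p_5 = 6. Add edge {6,8}. Now deg[8]=0, deg[6]=1.
Step 6: smallest deg-1 vertex = 6, p_6 = 2. Add edge {2,6}. Now deg[6]=0, deg[2]=1.
Step 7: smallest deg-1 vertex = 2, p_7 = 5. Add edge {2,5}. Now deg[2]=0, deg[5]=2.
Step 8: smallest deg-1 vertex = 9, p_8 = 5. Add edge {5,9}. Now deg[9]=0, deg[5]=1.
Final: two remaining deg-1 vertices are 5, 10. Add edge {5,10}.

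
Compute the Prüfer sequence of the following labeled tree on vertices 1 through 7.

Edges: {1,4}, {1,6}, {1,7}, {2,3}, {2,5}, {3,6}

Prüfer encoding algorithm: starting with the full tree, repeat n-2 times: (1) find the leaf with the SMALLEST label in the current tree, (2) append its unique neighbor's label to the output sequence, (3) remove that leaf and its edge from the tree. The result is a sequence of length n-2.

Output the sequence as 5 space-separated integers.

Step 1: leaves = {4,5,7}. Remove smallest leaf 4, emit neighbor 1.
Step 2: leaves = {5,7}. Remove smallest leaf 5, emit neighbor 2.
Step 3: leaves = {2,7}. Remove smallest leaf 2, emit neighbor 3.
Step 4: leaves = {3,7}. Remove smallest leaf 3, emit neighbor 6.
Step 5: leaves = {6,7}. Remove smallest leaf 6, emit neighbor 1.
Done: 2 vertices remain (1, 7). Sequence = [1 2 3 6 1]

Answer: 1 2 3 6 1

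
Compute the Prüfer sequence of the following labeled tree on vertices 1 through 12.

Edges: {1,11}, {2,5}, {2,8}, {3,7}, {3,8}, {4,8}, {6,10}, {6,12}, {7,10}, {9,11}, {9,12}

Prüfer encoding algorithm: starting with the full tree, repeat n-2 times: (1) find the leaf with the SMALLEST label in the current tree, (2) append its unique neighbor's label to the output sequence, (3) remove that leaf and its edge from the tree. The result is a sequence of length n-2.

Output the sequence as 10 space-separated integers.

Step 1: leaves = {1,4,5}. Remove smallest leaf 1, emit neighbor 11.
Step 2: leaves = {4,5,11}. Remove smallest leaf 4, emit neighbor 8.
Step 3: leaves = {5,11}. Remove smallest leaf 5, emit neighbor 2.
Step 4: leaves = {2,11}. Remove smallest leaf 2, emit neighbor 8.
Step 5: leaves = {8,11}. Remove smallest leaf 8, emit neighbor 3.
Step 6: leaves = {3,11}. Remove smallest leaf 3, emit neighbor 7.
Step 7: leaves = {7,11}. Remove smallest leaf 7, emit neighbor 10.
Step 8: leaves = {10,11}. Remove smallest leaf 10, emit neighbor 6.
Step 9: leaves = {6,11}. Remove smallest leaf 6, emit neighbor 12.
Step 10: leaves = {11,12}. Remove smallest leaf 11, emit neighbor 9.
Done: 2 vertices remain (9, 12). Sequence = [11 8 2 8 3 7 10 6 12 9]

Answer: 11 8 2 8 3 7 10 6 12 9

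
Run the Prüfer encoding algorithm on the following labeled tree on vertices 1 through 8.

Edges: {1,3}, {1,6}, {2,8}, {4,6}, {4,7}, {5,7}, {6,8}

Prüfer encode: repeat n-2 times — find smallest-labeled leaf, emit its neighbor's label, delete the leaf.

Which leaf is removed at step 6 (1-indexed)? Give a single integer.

Step 1: current leaves = {2,3,5}. Remove leaf 2 (neighbor: 8).
Step 2: current leaves = {3,5,8}. Remove leaf 3 (neighbor: 1).
Step 3: current leaves = {1,5,8}. Remove leaf 1 (neighbor: 6).
Step 4: current leaves = {5,8}. Remove leaf 5 (neighbor: 7).
Step 5: current leaves = {7,8}. Remove leaf 7 (neighbor: 4).
Step 6: current leaves = {4,8}. Remove leaf 4 (neighbor: 6).

Answer: 4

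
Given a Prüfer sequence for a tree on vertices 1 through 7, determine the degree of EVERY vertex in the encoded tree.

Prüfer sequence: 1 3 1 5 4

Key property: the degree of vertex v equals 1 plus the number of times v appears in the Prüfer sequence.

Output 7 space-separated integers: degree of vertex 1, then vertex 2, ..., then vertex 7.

Answer: 3 1 2 2 2 1 1

Derivation:
p_1 = 1: count[1] becomes 1
p_2 = 3: count[3] becomes 1
p_3 = 1: count[1] becomes 2
p_4 = 5: count[5] becomes 1
p_5 = 4: count[4] becomes 1
Degrees (1 + count): deg[1]=1+2=3, deg[2]=1+0=1, deg[3]=1+1=2, deg[4]=1+1=2, deg[5]=1+1=2, deg[6]=1+0=1, deg[7]=1+0=1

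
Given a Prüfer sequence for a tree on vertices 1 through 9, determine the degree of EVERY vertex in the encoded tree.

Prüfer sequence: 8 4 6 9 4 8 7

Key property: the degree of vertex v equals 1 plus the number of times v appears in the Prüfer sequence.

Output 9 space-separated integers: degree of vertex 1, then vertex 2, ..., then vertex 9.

p_1 = 8: count[8] becomes 1
p_2 = 4: count[4] becomes 1
p_3 = 6: count[6] becomes 1
p_4 = 9: count[9] becomes 1
p_5 = 4: count[4] becomes 2
p_6 = 8: count[8] becomes 2
p_7 = 7: count[7] becomes 1
Degrees (1 + count): deg[1]=1+0=1, deg[2]=1+0=1, deg[3]=1+0=1, deg[4]=1+2=3, deg[5]=1+0=1, deg[6]=1+1=2, deg[7]=1+1=2, deg[8]=1+2=3, deg[9]=1+1=2

Answer: 1 1 1 3 1 2 2 3 2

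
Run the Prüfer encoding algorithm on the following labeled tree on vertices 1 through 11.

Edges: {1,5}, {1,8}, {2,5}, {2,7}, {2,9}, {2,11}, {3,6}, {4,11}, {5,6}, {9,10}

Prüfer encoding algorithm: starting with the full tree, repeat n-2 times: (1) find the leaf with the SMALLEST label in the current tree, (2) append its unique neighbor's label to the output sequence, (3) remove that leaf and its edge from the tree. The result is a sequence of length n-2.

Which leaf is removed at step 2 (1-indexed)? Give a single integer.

Step 1: current leaves = {3,4,7,8,10}. Remove leaf 3 (neighbor: 6).
Step 2: current leaves = {4,6,7,8,10}. Remove leaf 4 (neighbor: 11).

Answer: 4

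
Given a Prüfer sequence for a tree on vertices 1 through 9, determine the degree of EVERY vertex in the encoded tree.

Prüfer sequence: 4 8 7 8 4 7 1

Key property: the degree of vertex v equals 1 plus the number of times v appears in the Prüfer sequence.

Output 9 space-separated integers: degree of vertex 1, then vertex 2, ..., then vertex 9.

Answer: 2 1 1 3 1 1 3 3 1

Derivation:
p_1 = 4: count[4] becomes 1
p_2 = 8: count[8] becomes 1
p_3 = 7: count[7] becomes 1
p_4 = 8: count[8] becomes 2
p_5 = 4: count[4] becomes 2
p_6 = 7: count[7] becomes 2
p_7 = 1: count[1] becomes 1
Degrees (1 + count): deg[1]=1+1=2, deg[2]=1+0=1, deg[3]=1+0=1, deg[4]=1+2=3, deg[5]=1+0=1, deg[6]=1+0=1, deg[7]=1+2=3, deg[8]=1+2=3, deg[9]=1+0=1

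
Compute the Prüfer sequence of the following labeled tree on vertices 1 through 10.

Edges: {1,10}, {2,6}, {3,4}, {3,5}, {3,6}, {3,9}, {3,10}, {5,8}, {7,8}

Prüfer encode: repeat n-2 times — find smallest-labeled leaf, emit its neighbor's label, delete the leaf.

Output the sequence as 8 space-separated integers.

Answer: 10 6 3 3 8 5 3 3

Derivation:
Step 1: leaves = {1,2,4,7,9}. Remove smallest leaf 1, emit neighbor 10.
Step 2: leaves = {2,4,7,9,10}. Remove smallest leaf 2, emit neighbor 6.
Step 3: leaves = {4,6,7,9,10}. Remove smallest leaf 4, emit neighbor 3.
Step 4: leaves = {6,7,9,10}. Remove smallest leaf 6, emit neighbor 3.
Step 5: leaves = {7,9,10}. Remove smallest leaf 7, emit neighbor 8.
Step 6: leaves = {8,9,10}. Remove smallest leaf 8, emit neighbor 5.
Step 7: leaves = {5,9,10}. Remove smallest leaf 5, emit neighbor 3.
Step 8: leaves = {9,10}. Remove smallest leaf 9, emit neighbor 3.
Done: 2 vertices remain (3, 10). Sequence = [10 6 3 3 8 5 3 3]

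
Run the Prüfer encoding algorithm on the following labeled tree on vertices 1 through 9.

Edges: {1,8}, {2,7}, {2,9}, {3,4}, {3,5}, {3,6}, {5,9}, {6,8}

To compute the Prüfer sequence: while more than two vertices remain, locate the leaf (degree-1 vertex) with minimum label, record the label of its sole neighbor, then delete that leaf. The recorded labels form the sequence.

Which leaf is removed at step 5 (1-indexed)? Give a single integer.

Step 1: current leaves = {1,4,7}. Remove leaf 1 (neighbor: 8).
Step 2: current leaves = {4,7,8}. Remove leaf 4 (neighbor: 3).
Step 3: current leaves = {7,8}. Remove leaf 7 (neighbor: 2).
Step 4: current leaves = {2,8}. Remove leaf 2 (neighbor: 9).
Step 5: current leaves = {8,9}. Remove leaf 8 (neighbor: 6).

Answer: 8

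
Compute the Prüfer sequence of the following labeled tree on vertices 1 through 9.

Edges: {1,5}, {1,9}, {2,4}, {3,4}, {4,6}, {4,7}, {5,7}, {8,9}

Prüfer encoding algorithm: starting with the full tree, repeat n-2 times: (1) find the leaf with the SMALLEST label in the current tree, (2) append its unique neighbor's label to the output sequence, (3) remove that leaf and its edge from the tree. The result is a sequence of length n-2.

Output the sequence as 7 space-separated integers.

Step 1: leaves = {2,3,6,8}. Remove smallest leaf 2, emit neighbor 4.
Step 2: leaves = {3,6,8}. Remove smallest leaf 3, emit neighbor 4.
Step 3: leaves = {6,8}. Remove smallest leaf 6, emit neighbor 4.
Step 4: leaves = {4,8}. Remove smallest leaf 4, emit neighbor 7.
Step 5: leaves = {7,8}. Remove smallest leaf 7, emit neighbor 5.
Step 6: leaves = {5,8}. Remove smallest leaf 5, emit neighbor 1.
Step 7: leaves = {1,8}. Remove smallest leaf 1, emit neighbor 9.
Done: 2 vertices remain (8, 9). Sequence = [4 4 4 7 5 1 9]

Answer: 4 4 4 7 5 1 9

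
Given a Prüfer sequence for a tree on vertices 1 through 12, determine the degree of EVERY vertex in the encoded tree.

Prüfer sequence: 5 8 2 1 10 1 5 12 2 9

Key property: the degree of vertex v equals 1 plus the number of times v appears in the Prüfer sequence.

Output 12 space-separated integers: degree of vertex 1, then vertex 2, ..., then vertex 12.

p_1 = 5: count[5] becomes 1
p_2 = 8: count[8] becomes 1
p_3 = 2: count[2] becomes 1
p_4 = 1: count[1] becomes 1
p_5 = 10: count[10] becomes 1
p_6 = 1: count[1] becomes 2
p_7 = 5: count[5] becomes 2
p_8 = 12: count[12] becomes 1
p_9 = 2: count[2] becomes 2
p_10 = 9: count[9] becomes 1
Degrees (1 + count): deg[1]=1+2=3, deg[2]=1+2=3, deg[3]=1+0=1, deg[4]=1+0=1, deg[5]=1+2=3, deg[6]=1+0=1, deg[7]=1+0=1, deg[8]=1+1=2, deg[9]=1+1=2, deg[10]=1+1=2, deg[11]=1+0=1, deg[12]=1+1=2

Answer: 3 3 1 1 3 1 1 2 2 2 1 2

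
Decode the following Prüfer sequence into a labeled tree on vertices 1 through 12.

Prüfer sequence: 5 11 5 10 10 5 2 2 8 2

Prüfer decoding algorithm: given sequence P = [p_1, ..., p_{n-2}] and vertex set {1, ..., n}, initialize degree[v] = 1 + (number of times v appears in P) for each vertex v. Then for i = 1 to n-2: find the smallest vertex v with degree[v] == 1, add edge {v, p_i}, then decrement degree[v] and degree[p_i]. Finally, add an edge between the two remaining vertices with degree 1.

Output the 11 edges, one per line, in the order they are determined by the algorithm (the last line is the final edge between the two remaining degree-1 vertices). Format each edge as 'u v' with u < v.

Answer: 1 5
3 11
4 5
6 10
7 10
5 9
2 5
2 10
8 11
2 8
2 12

Derivation:
Initial degrees: {1:1, 2:4, 3:1, 4:1, 5:4, 6:1, 7:1, 8:2, 9:1, 10:3, 11:2, 12:1}
Step 1: smallest deg-1 vertex = 1, p_1 = 5. Add edge {1,5}. Now deg[1]=0, deg[5]=3.
Step 2: smallest deg-1 vertex = 3, p_2 = 11. Add edge {3,11}. Now deg[3]=0, deg[11]=1.
Step 3: smallest deg-1 vertex = 4, p_3 = 5. Add edge {4,5}. Now deg[4]=0, deg[5]=2.
Step 4: smallest deg-1 vertex = 6, p_4 = 10. Add edge {6,10}. Now deg[6]=0, deg[10]=2.
Step 5: smallest deg-1 vertex = 7, p_5 = 10. Add edge {7,10}. Now deg[7]=0, deg[10]=1.
Step 6: smallest deg-1 vertex = 9, p_6 = 5. Add edge {5,9}. Now deg[9]=0, deg[5]=1.
Step 7: smallest deg-1 vertex = 5, p_7 = 2. Add edge {2,5}. Now deg[5]=0, deg[2]=3.
Step 8: smallest deg-1 vertex = 10, p_8 = 2. Add edge {2,10}. Now deg[10]=0, deg[2]=2.
Step 9: smallest deg-1 vertex = 11, p_9 = 8. Add edge {8,11}. Now deg[11]=0, deg[8]=1.
Step 10: smallest deg-1 vertex = 8, p_10 = 2. Add edge {2,8}. Now deg[8]=0, deg[2]=1.
Final: two remaining deg-1 vertices are 2, 12. Add edge {2,12}.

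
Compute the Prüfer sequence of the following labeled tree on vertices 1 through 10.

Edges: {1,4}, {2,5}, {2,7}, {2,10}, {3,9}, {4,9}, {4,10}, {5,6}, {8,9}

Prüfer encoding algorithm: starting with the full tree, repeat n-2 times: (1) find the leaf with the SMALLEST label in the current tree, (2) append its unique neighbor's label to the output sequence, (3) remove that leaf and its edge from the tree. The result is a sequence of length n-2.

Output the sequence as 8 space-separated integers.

Answer: 4 9 5 2 2 10 9 4

Derivation:
Step 1: leaves = {1,3,6,7,8}. Remove smallest leaf 1, emit neighbor 4.
Step 2: leaves = {3,6,7,8}. Remove smallest leaf 3, emit neighbor 9.
Step 3: leaves = {6,7,8}. Remove smallest leaf 6, emit neighbor 5.
Step 4: leaves = {5,7,8}. Remove smallest leaf 5, emit neighbor 2.
Step 5: leaves = {7,8}. Remove smallest leaf 7, emit neighbor 2.
Step 6: leaves = {2,8}. Remove smallest leaf 2, emit neighbor 10.
Step 7: leaves = {8,10}. Remove smallest leaf 8, emit neighbor 9.
Step 8: leaves = {9,10}. Remove smallest leaf 9, emit neighbor 4.
Done: 2 vertices remain (4, 10). Sequence = [4 9 5 2 2 10 9 4]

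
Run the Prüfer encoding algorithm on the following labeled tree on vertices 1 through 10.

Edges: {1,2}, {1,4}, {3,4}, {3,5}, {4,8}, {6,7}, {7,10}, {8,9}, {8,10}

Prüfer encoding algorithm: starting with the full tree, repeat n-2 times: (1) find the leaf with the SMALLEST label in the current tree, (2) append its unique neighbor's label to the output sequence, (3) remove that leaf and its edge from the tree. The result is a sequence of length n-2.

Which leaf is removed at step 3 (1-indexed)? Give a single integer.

Answer: 5

Derivation:
Step 1: current leaves = {2,5,6,9}. Remove leaf 2 (neighbor: 1).
Step 2: current leaves = {1,5,6,9}. Remove leaf 1 (neighbor: 4).
Step 3: current leaves = {5,6,9}. Remove leaf 5 (neighbor: 3).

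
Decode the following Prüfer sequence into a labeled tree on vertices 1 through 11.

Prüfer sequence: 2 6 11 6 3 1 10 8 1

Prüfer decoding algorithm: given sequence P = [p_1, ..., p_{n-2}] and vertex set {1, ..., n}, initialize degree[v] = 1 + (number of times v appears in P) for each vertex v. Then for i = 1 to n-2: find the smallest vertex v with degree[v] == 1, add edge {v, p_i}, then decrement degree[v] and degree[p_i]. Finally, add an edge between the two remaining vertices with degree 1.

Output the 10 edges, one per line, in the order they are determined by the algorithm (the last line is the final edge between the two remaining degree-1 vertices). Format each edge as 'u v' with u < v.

Initial degrees: {1:3, 2:2, 3:2, 4:1, 5:1, 6:3, 7:1, 8:2, 9:1, 10:2, 11:2}
Step 1: smallest deg-1 vertex = 4, p_1 = 2. Add edge {2,4}. Now deg[4]=0, deg[2]=1.
Step 2: smallest deg-1 vertex = 2, p_2 = 6. Add edge {2,6}. Now deg[2]=0, deg[6]=2.
Step 3: smallest deg-1 vertex = 5, p_3 = 11. Add edge {5,11}. Now deg[5]=0, deg[11]=1.
Step 4: smallest deg-1 vertex = 7, p_4 = 6. Add edge {6,7}. Now deg[7]=0, deg[6]=1.
Step 5: smallest deg-1 vertex = 6, p_5 = 3. Add edge {3,6}. Now deg[6]=0, deg[3]=1.
Step 6: smallest deg-1 vertex = 3, p_6 = 1. Add edge {1,3}. Now deg[3]=0, deg[1]=2.
Step 7: smallest deg-1 vertex = 9, p_7 = 10. Add edge {9,10}. Now deg[9]=0, deg[10]=1.
Step 8: smallest deg-1 vertex = 10, p_8 = 8. Add edge {8,10}. Now deg[10]=0, deg[8]=1.
Step 9: smallest deg-1 vertex = 8, p_9 = 1. Add edge {1,8}. Now deg[8]=0, deg[1]=1.
Final: two remaining deg-1 vertices are 1, 11. Add edge {1,11}.

Answer: 2 4
2 6
5 11
6 7
3 6
1 3
9 10
8 10
1 8
1 11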